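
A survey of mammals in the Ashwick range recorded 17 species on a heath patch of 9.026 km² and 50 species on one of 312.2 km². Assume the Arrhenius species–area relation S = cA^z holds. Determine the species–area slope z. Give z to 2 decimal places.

Taking logs: ln S = ln c + z ln A, so z = (ln S₂ − ln S₁)/(ln A₂ − ln A₁).
z = ln(50/17) / ln(312.2/9.026) = ln(2.941) / ln(34.59) = 1.0788 / 3.5435 = 0.3044

0.30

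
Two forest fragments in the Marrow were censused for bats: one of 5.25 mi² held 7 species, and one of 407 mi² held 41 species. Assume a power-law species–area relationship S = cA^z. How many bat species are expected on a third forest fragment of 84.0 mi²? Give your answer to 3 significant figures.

z = ln(41/7) / ln(407/5.25) = 1.7677 / 4.3506 = 0.4063
c = 7 / 5.25^0.4063 = 7 / 1.962 = 3.569
S₃ = 3.569 × 84^0.4063 = 3.569 × 6.051 ≈ 21.59

21.6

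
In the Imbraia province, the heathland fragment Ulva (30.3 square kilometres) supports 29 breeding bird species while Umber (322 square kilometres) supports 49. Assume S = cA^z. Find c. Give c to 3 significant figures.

13.6

z = ln(S₂/S₁) / ln(A₂/A₁) = ln(49/29) / ln(322/30.3) = 0.5245 / 2.3634 = 0.2219
c = S₁ / A₁^z = 29 / 30.3^0.2219 = 29 / 2.132 = 13.6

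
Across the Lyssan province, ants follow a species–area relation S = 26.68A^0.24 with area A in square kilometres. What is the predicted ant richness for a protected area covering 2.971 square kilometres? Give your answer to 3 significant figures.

S = 26.68 × 2.971^0.24 = 26.68 × 1.299 ≈ 34.65

34.6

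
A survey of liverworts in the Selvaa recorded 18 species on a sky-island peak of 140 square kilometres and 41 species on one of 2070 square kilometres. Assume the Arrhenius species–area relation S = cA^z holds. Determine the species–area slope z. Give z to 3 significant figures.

Taking logs: ln S = ln c + z ln A, so z = (ln S₂ − ln S₁)/(ln A₂ − ln A₁).
z = ln(41/18) / ln(2070/140) = ln(2.278) / ln(14.79) = 0.8232 / 2.6937 = 0.3056

0.306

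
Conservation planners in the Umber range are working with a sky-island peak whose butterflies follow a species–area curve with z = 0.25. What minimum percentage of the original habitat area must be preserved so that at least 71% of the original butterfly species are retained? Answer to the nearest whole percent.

25%

Need (A_new/A_old)^0.25 = 0.71, so A_new/A_old = 0.71^(1/0.25) = 0.71^4
ln(A_new/A_old) = ln 0.71 / 0.25 = -0.3425 / 0.25 = -1.3700
A_new/A_old = e^-1.3700 ≈ 0.2541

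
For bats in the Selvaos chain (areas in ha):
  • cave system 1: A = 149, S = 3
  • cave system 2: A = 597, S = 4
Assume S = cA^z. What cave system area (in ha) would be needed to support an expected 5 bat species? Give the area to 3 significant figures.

z = ln(4/3) / ln(597/149) = 0.2877 / 1.3880 = 0.2073
c = 3 / 149^0.2073 = 3 / 2.821 = 1.063
A = (5/1.063)^(1/0.2073) ⇒ ln A = ln(4.702)/0.2073 = 7.4685
A = e^7.4685 ≈ 1752 ha

1750 ha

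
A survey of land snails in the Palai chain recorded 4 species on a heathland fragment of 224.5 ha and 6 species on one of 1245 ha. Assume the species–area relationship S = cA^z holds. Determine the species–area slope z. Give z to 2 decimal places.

0.24

Taking logs: ln S = ln c + z ln A, so z = (ln S₂ − ln S₁)/(ln A₂ − ln A₁).
z = ln(6/4) / ln(1245/224.5) = ln(1.5) / ln(5.546) = 0.4055 / 1.7130 = 0.2367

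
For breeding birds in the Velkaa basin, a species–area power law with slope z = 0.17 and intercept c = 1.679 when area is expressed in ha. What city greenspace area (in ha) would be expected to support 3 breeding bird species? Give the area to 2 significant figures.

30 ha

3 = 1.679 × A^0.17  ⇒  A^0.17 = 3/1.679 = 1.787
ln A = ln(1.787) / 0.17 = 0.5804 / 0.17 = 3.4142
A = e^3.4142 ≈ 30.39 ha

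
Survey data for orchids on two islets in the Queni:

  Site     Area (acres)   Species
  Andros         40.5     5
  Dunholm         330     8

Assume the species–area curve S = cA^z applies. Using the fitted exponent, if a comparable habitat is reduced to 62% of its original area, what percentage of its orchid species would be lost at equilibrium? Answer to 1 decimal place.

10.2%

z = ln(8/5) / ln(330/40.5) = 0.4700 / 2.0978 = 0.2240
S_new/S_old = (A_new/A_old)^z = 0.62^0.2240 = exp(0.2240 × -0.4780) = 0.8984
Fraction lost = 1 − 0.8984 = 0.1016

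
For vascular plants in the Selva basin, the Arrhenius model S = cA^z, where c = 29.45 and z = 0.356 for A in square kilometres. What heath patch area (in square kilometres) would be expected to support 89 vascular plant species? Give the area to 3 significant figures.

89 = 29.45 × A^0.356  ⇒  A^0.356 = 89/29.45 = 3.022
ln A = ln(3.022) / 0.356 = 1.1059 / 0.356 = 3.1066
A = e^3.1066 ≈ 22.34 square kilometres

22.3 square kilometres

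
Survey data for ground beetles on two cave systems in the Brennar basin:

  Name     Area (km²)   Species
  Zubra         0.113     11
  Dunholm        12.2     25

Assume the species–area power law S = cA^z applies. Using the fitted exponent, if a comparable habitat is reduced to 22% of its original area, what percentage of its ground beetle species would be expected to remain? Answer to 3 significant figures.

76.7%

z = ln(25/11) / ln(12.2/0.113) = 0.8210 / 4.6818 = 0.1754
S_new/S_old = (A_new/A_old)^z = 0.22^0.1754 = exp(0.1754 × -1.5141) = 0.7668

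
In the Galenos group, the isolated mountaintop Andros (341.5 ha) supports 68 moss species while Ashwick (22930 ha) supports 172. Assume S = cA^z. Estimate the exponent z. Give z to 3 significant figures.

0.221

Taking logs: ln S = ln c + z ln A, so z = (ln S₂ − ln S₁)/(ln A₂ − ln A₁).
z = ln(172/68) / ln(22930/341.5) = ln(2.529) / ln(67.14) = 0.9280 / 4.2069 = 0.2206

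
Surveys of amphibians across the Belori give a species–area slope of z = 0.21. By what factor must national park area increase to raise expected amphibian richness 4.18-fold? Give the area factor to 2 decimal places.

(A₂/A₁)^0.21 = 4.18, so A₂/A₁ = 4.18^(1/0.21) = 4.18^4.762
ln(A₂/A₁) = ln 4.18 / 0.21 = 1.4303 / 0.21 = 6.8110
A₂/A₁ = e^6.8110 ≈ 907.8

907.78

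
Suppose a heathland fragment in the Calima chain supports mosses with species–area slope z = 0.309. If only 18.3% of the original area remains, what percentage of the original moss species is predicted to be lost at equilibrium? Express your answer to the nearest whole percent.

S_new/S_old = (A_new/A_old)^z = 0.183^0.309
= exp(0.309 × ln 0.183) = exp(0.309 × -1.6983) = exp(-0.5248) ≈ 0.5917
Fraction lost = 1 − 0.5917 = 0.4083

41%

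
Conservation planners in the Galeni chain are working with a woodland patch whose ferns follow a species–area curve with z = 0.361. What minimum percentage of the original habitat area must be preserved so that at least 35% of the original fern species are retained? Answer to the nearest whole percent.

5%

Need (A_new/A_old)^0.361 = 0.35, so A_new/A_old = 0.35^(1/0.361) = 0.35^2.77
ln(A_new/A_old) = ln 0.35 / 0.361 = -1.0498 / 0.361 = -2.9081
A_new/A_old = e^-2.9081 ≈ 0.05458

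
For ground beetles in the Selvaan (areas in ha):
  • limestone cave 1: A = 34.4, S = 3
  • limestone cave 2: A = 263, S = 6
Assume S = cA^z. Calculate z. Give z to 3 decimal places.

0.341

Taking logs: ln S = ln c + z ln A, so z = (ln S₂ − ln S₁)/(ln A₂ − ln A₁).
z = ln(6/3) / ln(263/34.4) = ln(2) / ln(7.645) = 0.6931 / 2.0341 = 0.3408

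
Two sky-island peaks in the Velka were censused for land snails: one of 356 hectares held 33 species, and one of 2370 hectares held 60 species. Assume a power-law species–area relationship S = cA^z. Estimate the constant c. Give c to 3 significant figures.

z = ln(S₂/S₁) / ln(A₂/A₁) = ln(60/33) / ln(2370/356) = 0.5978 / 1.8957 = 0.3154
c = S₁ / A₁^z = 33 / 356^0.3154 = 33 / 6.377 = 5.175

5.17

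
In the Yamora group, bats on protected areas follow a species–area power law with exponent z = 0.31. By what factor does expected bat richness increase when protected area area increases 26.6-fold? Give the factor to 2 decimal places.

2.77

S₂/S₁ = (A₂/A₁)^z = 26.6^0.31
ln(S₂/S₁) = 0.31 × ln 26.6 = 0.31 × 3.2809 = 1.0171
S₂/S₁ = e^1.0171 ≈ 2.765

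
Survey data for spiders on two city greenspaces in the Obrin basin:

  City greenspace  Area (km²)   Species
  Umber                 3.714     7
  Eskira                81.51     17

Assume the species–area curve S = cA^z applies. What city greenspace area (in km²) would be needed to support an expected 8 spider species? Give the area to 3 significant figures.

5.91 km²

z = ln(17/7) / ln(81.51/3.714) = 0.8873 / 3.0886 = 0.2873
c = 7 / 3.714^0.2873 = 7 / 1.458 = 4.802
A = (8/4.802)^(1/0.2873) ⇒ ln A = ln(1.666)/0.2873 = 1.7769
A = e^1.7769 ≈ 5.912 km²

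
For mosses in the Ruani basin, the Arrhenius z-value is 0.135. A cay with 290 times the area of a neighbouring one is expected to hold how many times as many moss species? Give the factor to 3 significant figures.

2.15

S₂/S₁ = (A₂/A₁)^z = 290^0.135
ln(S₂/S₁) = 0.135 × ln 290 = 0.135 × 5.6699 = 0.7654
S₂/S₁ = e^0.7654 ≈ 2.15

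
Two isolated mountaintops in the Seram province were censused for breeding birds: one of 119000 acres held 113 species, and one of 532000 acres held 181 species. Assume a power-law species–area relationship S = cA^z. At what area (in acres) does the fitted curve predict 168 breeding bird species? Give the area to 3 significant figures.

420000 acres

z = ln(181/113) / ln(532000/119000) = 0.4711 / 1.4975 = 0.3146
c = 113 / 119000^0.3146 = 113 / 39.51 = 2.86
A = (168/2.86)^(1/0.3146) ⇒ ln A = ln(58.74)/0.3146 = 12.9475
A = e^12.9475 ≈ 419777 acres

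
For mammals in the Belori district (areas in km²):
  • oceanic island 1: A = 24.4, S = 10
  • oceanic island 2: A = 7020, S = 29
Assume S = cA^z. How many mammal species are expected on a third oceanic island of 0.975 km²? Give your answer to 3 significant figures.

z = ln(29/10) / ln(7020/24.4) = 1.0647 / 5.6619 = 0.1880
c = 10 / 24.4^0.1880 = 10 / 1.823 = 5.484
S₃ = 5.484 × 0.975^0.1880 = 5.484 × 0.9953 ≈ 5.458

5.46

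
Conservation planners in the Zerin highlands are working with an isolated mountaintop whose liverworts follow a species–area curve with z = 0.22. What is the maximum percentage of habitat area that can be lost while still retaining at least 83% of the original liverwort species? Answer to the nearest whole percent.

Need (A_new/A_old)^0.22 = 0.83, so A_new/A_old = 0.83^(1/0.22) = 0.83^4.545
ln(A_new/A_old) = ln 0.83 / 0.22 = -0.1863 / 0.22 = -0.8470
A_new/A_old = e^-0.8470 ≈ 0.4287
Fraction that can be lost = 1 − 0.4287 = 0.5713

57%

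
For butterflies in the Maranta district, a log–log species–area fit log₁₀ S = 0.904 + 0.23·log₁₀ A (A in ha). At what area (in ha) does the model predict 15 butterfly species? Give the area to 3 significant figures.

15.2 ha

15 = 8.017 × A^0.23  ⇒  A^0.23 = 15/8.017 = 1.871
ln A = ln(1.871) / 0.23 = 0.6265 / 0.23 = 2.7240
A = e^2.7240 ≈ 15.24 ha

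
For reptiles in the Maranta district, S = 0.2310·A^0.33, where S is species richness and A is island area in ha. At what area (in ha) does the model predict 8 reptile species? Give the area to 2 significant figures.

46000 ha

8 = 0.231 × A^0.33  ⇒  A^0.33 = 8/0.231 = 34.63
ln A = ln(34.63) / 0.33 = 3.5448 / 0.33 = 10.7418
A = e^10.7418 ≈ 46247 ha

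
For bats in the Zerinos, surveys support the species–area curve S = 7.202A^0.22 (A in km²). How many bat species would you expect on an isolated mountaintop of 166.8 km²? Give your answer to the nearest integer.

22 species

S = 7.202 × 166.8^0.22
ln S = ln 7.202 + 0.22 × ln 166.8 = 1.9744 + 0.22 × 5.1168 = 3.1001
S = e^3.1001 ≈ 22.2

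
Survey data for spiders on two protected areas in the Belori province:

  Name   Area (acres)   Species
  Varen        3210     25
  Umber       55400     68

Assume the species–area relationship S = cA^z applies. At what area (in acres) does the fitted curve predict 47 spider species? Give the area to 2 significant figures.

19000 acres

z = ln(68/25) / ln(55400/3210) = 1.0006 / 2.8483 = 0.3513
c = 25 / 3210^0.3513 = 25 / 17.06 = 1.466
A = (47/1.466)^(1/0.3513) ⇒ ln A = ln(32.06)/0.3513 = 9.8709
A = e^9.8709 ≈ 19360 acres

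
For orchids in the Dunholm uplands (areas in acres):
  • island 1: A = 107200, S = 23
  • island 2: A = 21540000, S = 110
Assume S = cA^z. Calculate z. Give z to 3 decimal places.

0.295

Taking logs: ln S = ln c + z ln A, so z = (ln S₂ − ln S₁)/(ln A₂ − ln A₁).
z = ln(110/23) / ln(21540000/107200) = ln(4.783) / ln(200.9) = 1.5650 / 5.3030 = 0.2951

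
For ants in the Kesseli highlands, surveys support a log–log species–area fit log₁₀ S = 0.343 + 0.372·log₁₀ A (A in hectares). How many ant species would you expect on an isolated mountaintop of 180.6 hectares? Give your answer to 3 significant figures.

15.2

S = 2.203 × 180.6^0.372 = 2.203 × 6.91 ≈ 15.22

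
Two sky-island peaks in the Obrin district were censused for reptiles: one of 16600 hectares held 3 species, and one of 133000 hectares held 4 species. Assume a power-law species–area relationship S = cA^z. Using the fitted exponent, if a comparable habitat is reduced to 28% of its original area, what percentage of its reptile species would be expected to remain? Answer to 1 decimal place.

z = ln(4/3) / ln(133000/16600) = 0.2877 / 2.0809 = 0.1382
S_new/S_old = (A_new/A_old)^z = 0.28^0.1382 = exp(0.1382 × -1.2730) = 0.8386

83.9%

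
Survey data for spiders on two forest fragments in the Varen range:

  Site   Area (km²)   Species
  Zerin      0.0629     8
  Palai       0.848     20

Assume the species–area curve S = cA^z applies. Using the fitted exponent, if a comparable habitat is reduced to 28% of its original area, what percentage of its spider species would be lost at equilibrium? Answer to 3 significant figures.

36.1%

z = ln(20/8) / ln(0.848/0.0629) = 0.9163 / 2.6013 = 0.3522
S_new/S_old = (A_new/A_old)^z = 0.28^0.3522 = exp(0.3522 × -1.2730) = 0.6387
Fraction lost = 1 − 0.6387 = 0.3613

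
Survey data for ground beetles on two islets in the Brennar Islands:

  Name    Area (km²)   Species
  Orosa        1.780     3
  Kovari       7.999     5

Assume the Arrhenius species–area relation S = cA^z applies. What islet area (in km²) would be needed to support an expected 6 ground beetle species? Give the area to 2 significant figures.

14 km²

z = ln(5/3) / ln(7.999/1.78) = 0.5108 / 1.5027 = 0.3399
c = 3 / 1.78^0.3399 = 3 / 1.217 = 2.466
A = (6/2.466)^(1/0.3399) ⇒ ln A = ln(2.433)/0.3399 = 2.6157
A = e^2.6157 ≈ 13.68 km²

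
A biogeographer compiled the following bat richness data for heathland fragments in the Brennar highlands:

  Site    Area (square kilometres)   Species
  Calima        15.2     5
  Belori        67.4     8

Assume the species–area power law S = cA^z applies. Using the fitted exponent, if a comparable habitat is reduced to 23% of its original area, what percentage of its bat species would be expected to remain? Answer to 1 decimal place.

62.9%

z = ln(8/5) / ln(67.4/15.2) = 0.4700 / 1.4893 = 0.3156
S_new/S_old = (A_new/A_old)^z = 0.23^0.3156 = exp(0.3156 × -1.4697) = 0.6289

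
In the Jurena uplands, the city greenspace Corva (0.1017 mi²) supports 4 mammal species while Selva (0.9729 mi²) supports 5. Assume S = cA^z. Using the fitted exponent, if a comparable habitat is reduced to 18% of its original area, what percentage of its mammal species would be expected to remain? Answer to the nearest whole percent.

84%

z = ln(5/4) / ln(0.9729/0.1017) = 0.2231 / 2.2583 = 0.0988
S_new/S_old = (A_new/A_old)^z = 0.18^0.0988 = exp(0.0988 × -1.7148) = 0.8441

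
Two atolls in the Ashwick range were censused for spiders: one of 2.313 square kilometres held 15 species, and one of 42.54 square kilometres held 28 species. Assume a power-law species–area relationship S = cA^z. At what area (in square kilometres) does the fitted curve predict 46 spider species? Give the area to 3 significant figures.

z = ln(28/15) / ln(42.54/2.313) = 0.6242 / 2.9119 = 0.2143
c = 15 / 2.313^0.2143 = 15 / 1.197 = 12.53
A = (46/12.53)^(1/0.2143) ⇒ ln A = ln(3.671)/0.2143 = 6.0665
A = e^6.0665 ≈ 431.2 square kilometres

431 square kilometres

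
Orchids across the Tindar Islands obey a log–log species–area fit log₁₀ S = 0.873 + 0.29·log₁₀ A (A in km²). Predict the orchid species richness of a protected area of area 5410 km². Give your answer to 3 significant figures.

90.3

S = 7.464 × 5410^0.29 = 7.464 × 12.1 ≈ 90.29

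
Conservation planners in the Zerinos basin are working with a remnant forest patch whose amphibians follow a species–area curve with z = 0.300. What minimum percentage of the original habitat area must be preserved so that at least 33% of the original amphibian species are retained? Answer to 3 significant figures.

Need (A_new/A_old)^0.3 = 0.33, so A_new/A_old = 0.33^(1/0.3) = 0.33^3.333
ln(A_new/A_old) = ln 0.33 / 0.3 = -1.1087 / 0.3 = -3.6955
A_new/A_old = e^-3.6955 ≈ 0.02483

2.48%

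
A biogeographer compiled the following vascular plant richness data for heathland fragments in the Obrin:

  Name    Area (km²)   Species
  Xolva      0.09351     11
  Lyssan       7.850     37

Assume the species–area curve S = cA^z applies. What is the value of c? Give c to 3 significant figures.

21.0

z = ln(S₂/S₁) / ln(A₂/A₁) = ln(37/11) / ln(7.85/0.09351) = 1.2130 / 4.4302 = 0.2738
c = S₁ / A₁^z = 11 / 0.09351^0.2738 = 11 / 0.5227 = 21.05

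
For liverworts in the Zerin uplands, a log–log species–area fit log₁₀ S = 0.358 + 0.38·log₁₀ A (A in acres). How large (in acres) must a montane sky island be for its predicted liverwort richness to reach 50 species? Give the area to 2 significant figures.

50 = 2.28 × A^0.38  ⇒  A^0.38 = 50/2.28 = 21.93
ln A = ln(21.93) / 0.38 = 3.0877 / 0.38 = 8.1255
A = e^8.1255 ≈ 3380 acres

3400 acres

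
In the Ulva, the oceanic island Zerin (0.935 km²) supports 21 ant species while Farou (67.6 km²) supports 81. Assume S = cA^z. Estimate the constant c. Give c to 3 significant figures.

21.4

z = ln(S₂/S₁) / ln(A₂/A₁) = ln(81/21) / ln(67.6/0.935) = 1.3499 / 4.2808 = 0.3153
c = S₁ / A₁^z = 21 / 0.935^0.3153 = 21 / 0.979 = 21.45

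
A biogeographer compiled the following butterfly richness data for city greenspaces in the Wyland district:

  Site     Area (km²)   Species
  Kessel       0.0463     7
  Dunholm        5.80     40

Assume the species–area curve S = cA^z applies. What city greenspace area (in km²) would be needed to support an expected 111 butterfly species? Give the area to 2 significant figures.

98 km²

z = ln(40/7) / ln(5.8/0.0463) = 1.7430 / 4.8305 = 0.3608
c = 7 / 0.0463^0.3608 = 7 / 0.33 = 21.21
A = (111/21.21)^(1/0.3608) ⇒ ln A = ln(5.233)/0.3608 = 4.5865
A = e^4.5865 ≈ 98.15 km²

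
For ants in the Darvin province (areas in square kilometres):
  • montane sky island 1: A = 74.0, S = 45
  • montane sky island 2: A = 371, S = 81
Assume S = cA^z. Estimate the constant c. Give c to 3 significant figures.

9.37

z = ln(S₂/S₁) / ln(A₂/A₁) = ln(81/45) / ln(371/74) = 0.5878 / 1.6121 = 0.3646
c = S₁ / A₁^z = 45 / 74^0.3646 = 45 / 4.803 = 9.369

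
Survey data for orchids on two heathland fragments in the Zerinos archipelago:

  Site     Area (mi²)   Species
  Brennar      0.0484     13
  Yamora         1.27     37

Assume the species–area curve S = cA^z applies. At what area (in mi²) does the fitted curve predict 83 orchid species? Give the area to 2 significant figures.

16 mi²

z = ln(37/13) / ln(1.27/0.0484) = 1.0460 / 3.2673 = 0.3201
c = 13 / 0.0484^0.3201 = 13 / 0.3793 = 34.27
A = (83/34.27)^(1/0.3201) ⇒ ln A = ln(2.422)/0.3201 = 2.7627
A = e^2.7627 ≈ 15.84 mi²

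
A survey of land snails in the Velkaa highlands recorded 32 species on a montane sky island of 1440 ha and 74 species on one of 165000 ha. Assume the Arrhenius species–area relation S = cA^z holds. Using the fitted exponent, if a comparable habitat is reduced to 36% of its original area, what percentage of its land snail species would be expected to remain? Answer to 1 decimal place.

83.5%

z = ln(74/32) / ln(165000/1440) = 0.8383 / 4.7413 = 0.1768
S_new/S_old = (A_new/A_old)^z = 0.36^0.1768 = exp(0.1768 × -1.0217) = 0.8347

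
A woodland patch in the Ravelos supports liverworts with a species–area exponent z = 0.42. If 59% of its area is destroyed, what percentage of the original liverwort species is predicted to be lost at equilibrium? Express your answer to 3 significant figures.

31.2%

S_new/S_old = (A_new/A_old)^z = 0.41^0.42
= exp(0.42 × ln 0.41) = exp(0.42 × -0.8916) = exp(-0.3745) ≈ 0.6877
Fraction lost = 1 − 0.6877 = 0.3123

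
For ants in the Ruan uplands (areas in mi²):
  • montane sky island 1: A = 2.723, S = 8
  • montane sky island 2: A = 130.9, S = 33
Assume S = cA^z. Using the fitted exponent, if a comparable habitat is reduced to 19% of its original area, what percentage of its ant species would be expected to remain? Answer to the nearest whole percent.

z = ln(33/8) / ln(130.9/2.723) = 1.4171 / 3.8727 = 0.3659
S_new/S_old = (A_new/A_old)^z = 0.19^0.3659 = exp(0.3659 × -1.6607) = 0.5446

54%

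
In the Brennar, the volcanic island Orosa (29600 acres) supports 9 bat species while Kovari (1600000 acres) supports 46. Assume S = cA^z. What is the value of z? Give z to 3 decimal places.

Taking logs: ln S = ln c + z ln A, so z = (ln S₂ − ln S₁)/(ln A₂ − ln A₁).
z = ln(46/9) / ln(1600000/29600) = ln(5.111) / ln(54.05) = 1.6314 / 3.9900 = 0.4089

0.409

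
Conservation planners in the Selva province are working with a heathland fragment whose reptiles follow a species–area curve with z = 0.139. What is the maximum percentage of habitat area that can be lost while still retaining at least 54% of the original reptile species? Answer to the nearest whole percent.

99%

Need (A_new/A_old)^0.139 = 0.54, so A_new/A_old = 0.54^(1/0.139) = 0.54^7.194
ln(A_new/A_old) = ln 0.54 / 0.139 = -0.6162 / 0.139 = -4.4330
A_new/A_old = e^-4.4330 ≈ 0.01188
Fraction that can be lost = 1 − 0.01188 = 0.9881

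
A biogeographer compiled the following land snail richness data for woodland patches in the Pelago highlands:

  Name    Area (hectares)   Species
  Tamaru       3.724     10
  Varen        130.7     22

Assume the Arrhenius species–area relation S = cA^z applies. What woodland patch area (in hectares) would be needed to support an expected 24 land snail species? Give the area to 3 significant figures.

194 hectares

z = ln(22/10) / ln(130.7/3.724) = 0.7885 / 3.5581 = 0.2216
c = 10 / 3.724^0.2216 = 10 / 1.338 = 7.473
A = (24/7.473)^(1/0.2216) ⇒ ln A = ln(3.212)/0.2216 = 5.2656
A = e^5.2656 ≈ 193.6 hectares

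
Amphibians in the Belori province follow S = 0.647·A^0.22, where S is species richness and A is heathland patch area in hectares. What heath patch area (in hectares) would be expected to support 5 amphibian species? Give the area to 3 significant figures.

5 = 0.647 × A^0.22  ⇒  A^0.22 = 5/0.647 = 7.728
ln A = ln(7.728) / 0.22 = 2.0448 / 0.22 = 9.2948
A = e^9.2948 ≈ 10881 hectares

10900 hectares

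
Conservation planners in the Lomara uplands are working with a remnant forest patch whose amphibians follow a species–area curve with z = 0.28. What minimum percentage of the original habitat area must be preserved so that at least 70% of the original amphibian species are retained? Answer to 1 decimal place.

Need (A_new/A_old)^0.28 = 0.7, so A_new/A_old = 0.7^(1/0.28) = 0.7^3.571
ln(A_new/A_old) = ln 0.7 / 0.28 = -0.3567 / 0.28 = -1.2738
A_new/A_old = e^-1.2738 ≈ 0.2798

28.0%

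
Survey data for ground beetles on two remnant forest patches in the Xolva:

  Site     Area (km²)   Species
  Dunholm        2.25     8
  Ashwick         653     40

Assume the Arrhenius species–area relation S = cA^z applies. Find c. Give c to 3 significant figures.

z = ln(S₂/S₁) / ln(A₂/A₁) = ln(40/8) / ln(653/2.25) = 1.6094 / 5.6706 = 0.2838
c = S₁ / A₁^z = 8 / 2.25^0.2838 = 8 / 1.259 = 6.355

6.36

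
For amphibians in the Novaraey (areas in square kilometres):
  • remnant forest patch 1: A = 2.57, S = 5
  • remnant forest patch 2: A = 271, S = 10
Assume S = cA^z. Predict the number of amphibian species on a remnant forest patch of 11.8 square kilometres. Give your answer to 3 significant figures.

z = ln(10/5) / ln(271/2.57) = 0.6931 / 4.6582 = 0.1488
c = 5 / 2.57^0.1488 = 5 / 1.151 = 4.345
S₃ = 4.345 × 11.8^0.1488 = 4.345 × 1.444 ≈ 6.273

6.27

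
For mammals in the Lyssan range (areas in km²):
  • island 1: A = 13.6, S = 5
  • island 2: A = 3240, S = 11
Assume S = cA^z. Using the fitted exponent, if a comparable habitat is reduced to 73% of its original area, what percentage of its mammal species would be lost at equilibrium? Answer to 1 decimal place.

4.4%

z = ln(11/5) / ln(3240/13.6) = 0.7885 / 5.4733 = 0.1441
S_new/S_old = (A_new/A_old)^z = 0.73^0.1441 = exp(0.1441 × -0.3147) = 0.9557
Fraction lost = 1 − 0.9557 = 0.04432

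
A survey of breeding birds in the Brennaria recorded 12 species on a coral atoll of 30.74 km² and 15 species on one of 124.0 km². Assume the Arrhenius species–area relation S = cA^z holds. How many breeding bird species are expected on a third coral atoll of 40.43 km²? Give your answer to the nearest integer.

13

z = ln(15/12) / ln(124/30.74) = 0.2231 / 1.3947 = 0.1600
c = 12 / 30.74^0.1600 = 12 / 1.73 = 6.937
S₃ = 6.937 × 40.43^0.1600 = 6.937 × 1.807 ≈ 12.54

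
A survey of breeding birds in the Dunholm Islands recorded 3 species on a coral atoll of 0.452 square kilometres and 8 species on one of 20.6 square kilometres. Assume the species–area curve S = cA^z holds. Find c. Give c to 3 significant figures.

3.68

z = ln(S₂/S₁) / ln(A₂/A₁) = ln(8/3) / ln(20.6/0.452) = 0.9808 / 3.8194 = 0.2568
c = S₁ / A₁^z = 3 / 0.452^0.2568 = 3 / 0.8155 = 3.679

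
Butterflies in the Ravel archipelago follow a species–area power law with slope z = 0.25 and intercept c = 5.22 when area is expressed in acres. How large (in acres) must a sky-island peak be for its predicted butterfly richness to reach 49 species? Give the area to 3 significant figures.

7760 acres

49 = 5.22 × A^0.25  ⇒  A^0.25 = 49/5.22 = 9.387
ln A = ln(9.387) / 0.25 = 2.2393 / 0.25 = 8.9573
A = e^8.9573 ≈ 7764 acres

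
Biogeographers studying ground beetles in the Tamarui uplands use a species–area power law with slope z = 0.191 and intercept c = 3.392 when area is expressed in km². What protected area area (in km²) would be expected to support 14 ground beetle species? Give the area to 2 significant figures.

14 = 3.392 × A^0.191  ⇒  A^0.191 = 14/3.392 = 4.127
ln A = ln(4.127) / 0.191 = 1.4176 / 0.191 = 7.4222
A = e^7.4222 ≈ 1673 km²

1700 km²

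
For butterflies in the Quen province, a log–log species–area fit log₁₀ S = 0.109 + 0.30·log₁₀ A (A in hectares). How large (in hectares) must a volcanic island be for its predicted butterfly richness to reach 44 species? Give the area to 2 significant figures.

44 = 1.285 × A^0.3  ⇒  A^0.3 = 44/1.285 = 34.23
ln A = ln(34.23) / 0.3 = 3.5332 / 0.3 = 11.7774
A = e^11.7774 ≈ 130269 hectares

130000 hectares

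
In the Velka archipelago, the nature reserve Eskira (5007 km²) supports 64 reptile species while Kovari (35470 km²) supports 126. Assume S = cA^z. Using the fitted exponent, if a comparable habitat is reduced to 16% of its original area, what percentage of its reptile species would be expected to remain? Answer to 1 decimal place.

z = ln(126/64) / ln(35470/5007) = 0.6774 / 1.9579 = 0.3460
S_new/S_old = (A_new/A_old)^z = 0.16^0.3460 = exp(0.3460 × -1.8326) = 0.5304

53.0%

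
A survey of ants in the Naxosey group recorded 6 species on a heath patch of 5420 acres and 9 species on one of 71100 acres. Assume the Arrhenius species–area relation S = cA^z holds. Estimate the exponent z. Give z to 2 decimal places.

Taking logs: ln S = ln c + z ln A, so z = (ln S₂ − ln S₁)/(ln A₂ − ln A₁).
z = ln(9/6) / ln(71100/5420) = ln(1.5) / ln(13.12) = 0.4055 / 2.5740 = 0.1575

0.16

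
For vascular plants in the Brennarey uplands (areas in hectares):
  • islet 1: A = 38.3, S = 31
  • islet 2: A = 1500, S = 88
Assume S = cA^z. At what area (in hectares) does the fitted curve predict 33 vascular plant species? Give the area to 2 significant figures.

z = ln(88/31) / ln(1500/38.3) = 1.0433 / 3.6678 = 0.2845
c = 31 / 38.3^0.2845 = 31 / 2.821 = 10.99
A = (33/10.99)^(1/0.2845) ⇒ ln A = ln(3.003)/0.2845 = 3.8652
A = e^3.8652 ≈ 47.71 hectares

48 hectares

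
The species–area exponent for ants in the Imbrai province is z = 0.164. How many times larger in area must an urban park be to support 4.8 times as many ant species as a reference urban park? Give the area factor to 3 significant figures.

14300

(A₂/A₁)^0.164 = 4.8, so A₂/A₁ = 4.8^(1/0.164) = 4.8^6.098
ln(A₂/A₁) = ln 4.8 / 0.164 = 1.5686 / 0.164 = 9.5647
A₂/A₁ = e^9.5647 ≈ 14253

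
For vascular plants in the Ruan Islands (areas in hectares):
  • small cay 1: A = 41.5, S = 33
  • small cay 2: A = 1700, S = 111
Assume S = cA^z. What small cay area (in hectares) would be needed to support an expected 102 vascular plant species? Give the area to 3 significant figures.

1310 hectares

z = ln(111/33) / ln(1700/41.5) = 1.2130 / 3.7127 = 0.3267
c = 33 / 41.5^0.3267 = 33 / 3.378 = 9.769
A = (102/9.769)^(1/0.3267) ⇒ ln A = ln(10.44)/0.3267 = 7.1796
A = e^7.1796 ≈ 1312 hectares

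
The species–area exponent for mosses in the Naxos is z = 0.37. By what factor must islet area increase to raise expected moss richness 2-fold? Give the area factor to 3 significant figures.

(A₂/A₁)^0.37 = 2, so A₂/A₁ = 2^(1/0.37) = 2^2.703
ln(A₂/A₁) = ln 2 / 0.37 = 0.6931 / 0.37 = 1.8734
A₂/A₁ = e^1.8734 ≈ 6.51

6.51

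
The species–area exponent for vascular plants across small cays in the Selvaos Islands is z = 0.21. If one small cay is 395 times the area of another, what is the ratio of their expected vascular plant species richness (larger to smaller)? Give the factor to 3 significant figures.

S₂/S₁ = (A₂/A₁)^z = 395^0.21
ln(S₂/S₁) = 0.21 × ln 395 = 0.21 × 5.9789 = 1.2556
S₂/S₁ = e^1.2556 ≈ 3.51

3.51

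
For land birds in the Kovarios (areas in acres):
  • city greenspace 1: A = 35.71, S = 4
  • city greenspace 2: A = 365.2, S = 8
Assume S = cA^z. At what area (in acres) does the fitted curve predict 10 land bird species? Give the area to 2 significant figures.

770 acres

z = ln(8/4) / ln(365.2/35.71) = 0.6931 / 2.3250 = 0.2981
c = 4 / 35.71^0.2981 = 4 / 2.904 = 1.378
A = (10/1.378)^(1/0.2981) ⇒ ln A = ln(7.259)/0.2981 = 6.6489
A = e^6.6489 ≈ 772 acres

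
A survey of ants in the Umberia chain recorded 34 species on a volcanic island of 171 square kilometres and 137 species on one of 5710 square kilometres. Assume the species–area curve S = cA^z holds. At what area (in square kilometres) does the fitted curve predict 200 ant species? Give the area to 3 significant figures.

14800 square kilometres

z = ln(137/34) / ln(5710/171) = 1.3936 / 3.5083 = 0.3972
c = 34 / 171^0.3972 = 34 / 7.709 = 4.41
A = (200/4.41)^(1/0.3972) ⇒ ln A = ln(45.35)/0.3972 = 9.6024
A = e^9.6024 ≈ 14800 square kilometres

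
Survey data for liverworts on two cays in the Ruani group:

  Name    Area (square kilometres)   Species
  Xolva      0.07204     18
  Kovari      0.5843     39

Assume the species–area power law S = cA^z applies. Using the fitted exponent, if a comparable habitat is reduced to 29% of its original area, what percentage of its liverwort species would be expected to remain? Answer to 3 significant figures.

z = ln(39/18) / ln(0.5843/0.07204) = 0.7732 / 2.0932 = 0.3694
S_new/S_old = (A_new/A_old)^z = 0.29^0.3694 = exp(0.3694 × -1.2379) = 0.633

63.3%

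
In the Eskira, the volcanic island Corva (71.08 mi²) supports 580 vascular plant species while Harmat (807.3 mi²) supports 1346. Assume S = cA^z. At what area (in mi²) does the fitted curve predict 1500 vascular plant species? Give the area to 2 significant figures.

1100 mi²

z = ln(1346/580) / ln(807.3/71.08) = 0.8419 / 2.4299 = 0.3465
c = 580 / 71.08^0.3465 = 580 / 4.381 = 132.4
A = (1500/132.4)^(1/0.3465) ⇒ ln A = ln(11.33)/0.3465 = 7.0064
A = e^7.0064 ≈ 1104 mi²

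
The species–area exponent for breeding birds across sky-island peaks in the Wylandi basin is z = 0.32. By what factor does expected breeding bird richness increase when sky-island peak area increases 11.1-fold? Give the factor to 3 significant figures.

2.16

S₂/S₁ = (A₂/A₁)^z = 11.1^0.32
ln(S₂/S₁) = 0.32 × ln 11.1 = 0.32 × 2.4069 = 0.7702
S₂/S₁ = e^0.7702 ≈ 2.16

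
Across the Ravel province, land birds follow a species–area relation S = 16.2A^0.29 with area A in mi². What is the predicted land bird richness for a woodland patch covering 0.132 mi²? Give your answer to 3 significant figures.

S = 16.2 × 0.132^0.29 = 16.2 × 0.5559 ≈ 9.005

9.00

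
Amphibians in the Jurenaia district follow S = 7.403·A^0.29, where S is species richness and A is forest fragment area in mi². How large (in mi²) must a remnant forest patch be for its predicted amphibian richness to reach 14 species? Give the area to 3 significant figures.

9.00 mi²

14 = 7.403 × A^0.29  ⇒  A^0.29 = 14/7.403 = 1.891
ln A = ln(1.891) / 0.29 = 0.6372 / 0.29 = 2.1971
A = e^2.1971 ≈ 8.999 mi²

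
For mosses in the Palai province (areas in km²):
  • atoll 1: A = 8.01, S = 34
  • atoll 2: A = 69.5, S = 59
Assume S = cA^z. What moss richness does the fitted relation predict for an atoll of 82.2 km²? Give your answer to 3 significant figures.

61.6

z = ln(59/34) / ln(69.5/8.01) = 0.5512 / 2.1606 = 0.2551
c = 34 / 8.01^0.2551 = 34 / 1.7 = 20
S₃ = 20 × 82.2^0.2551 = 20 × 3.08 ≈ 61.58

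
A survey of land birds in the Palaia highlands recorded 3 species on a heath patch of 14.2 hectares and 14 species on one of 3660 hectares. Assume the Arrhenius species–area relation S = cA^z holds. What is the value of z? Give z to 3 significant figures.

Taking logs: ln S = ln c + z ln A, so z = (ln S₂ − ln S₁)/(ln A₂ − ln A₁).
z = ln(14/3) / ln(3660/14.2) = ln(4.667) / ln(257.7) = 1.5404 / 5.5520 = 0.2775

0.277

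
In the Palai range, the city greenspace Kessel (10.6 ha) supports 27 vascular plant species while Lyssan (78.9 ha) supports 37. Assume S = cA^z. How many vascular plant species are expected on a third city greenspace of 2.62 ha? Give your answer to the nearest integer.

z = ln(37/27) / ln(78.9/10.6) = 0.3151 / 2.0073 = 0.1570
c = 27 / 10.6^0.1570 = 27 / 1.449 = 18.64
S₃ = 18.64 × 2.62^0.1570 = 18.64 × 1.163 ≈ 21.68

22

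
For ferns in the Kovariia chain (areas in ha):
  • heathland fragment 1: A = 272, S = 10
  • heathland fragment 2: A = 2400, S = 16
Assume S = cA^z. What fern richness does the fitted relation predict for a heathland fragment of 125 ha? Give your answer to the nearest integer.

z = ln(16/10) / ln(2400/272) = 0.4700 / 2.1774 = 0.2159
c = 10 / 272^0.2159 = 10 / 3.354 = 2.982
S₃ = 2.982 × 125^0.2159 = 2.982 × 2.835 ≈ 8.455

8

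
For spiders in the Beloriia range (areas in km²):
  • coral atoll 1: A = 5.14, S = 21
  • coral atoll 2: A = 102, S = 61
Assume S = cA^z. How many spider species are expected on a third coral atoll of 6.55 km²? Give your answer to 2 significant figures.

z = ln(61/21) / ln(102/5.14) = 1.0664 / 2.9879 = 0.3569
c = 21 / 5.14^0.3569 = 21 / 1.794 = 11.71
S₃ = 11.71 × 6.55^0.3569 = 11.71 × 1.956 ≈ 22.9

23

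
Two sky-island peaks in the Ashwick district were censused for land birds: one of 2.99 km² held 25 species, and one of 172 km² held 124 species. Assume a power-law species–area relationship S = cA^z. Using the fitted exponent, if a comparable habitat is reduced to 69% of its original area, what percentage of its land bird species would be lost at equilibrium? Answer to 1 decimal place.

13.6%

z = ln(124/25) / ln(172/2.99) = 1.6014 / 4.0522 = 0.3952
S_new/S_old = (A_new/A_old)^z = 0.69^0.3952 = exp(0.3952 × -0.3711) = 0.8636
Fraction lost = 1 − 0.8636 = 0.1364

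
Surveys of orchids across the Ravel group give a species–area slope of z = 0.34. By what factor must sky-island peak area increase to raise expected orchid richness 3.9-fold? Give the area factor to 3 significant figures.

(A₂/A₁)^0.34 = 3.9, so A₂/A₁ = 3.9^(1/0.34) = 3.9^2.941
ln(A₂/A₁) = ln 3.9 / 0.34 = 1.3610 / 0.34 = 4.0029
A₂/A₁ = e^4.0029 ≈ 54.76

54.8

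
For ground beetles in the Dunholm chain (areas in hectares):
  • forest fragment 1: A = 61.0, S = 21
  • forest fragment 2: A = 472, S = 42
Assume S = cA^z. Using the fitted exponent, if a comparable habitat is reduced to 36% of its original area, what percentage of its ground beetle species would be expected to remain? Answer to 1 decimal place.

70.7%

z = ln(42/21) / ln(472/61) = 0.6931 / 2.0461 = 0.3388
S_new/S_old = (A_new/A_old)^z = 0.36^0.3388 = exp(0.3388 × -1.0217) = 0.7074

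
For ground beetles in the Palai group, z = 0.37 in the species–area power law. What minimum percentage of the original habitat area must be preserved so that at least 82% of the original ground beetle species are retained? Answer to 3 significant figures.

58.5%

Need (A_new/A_old)^0.37 = 0.82, so A_new/A_old = 0.82^(1/0.37) = 0.82^2.703
ln(A_new/A_old) = ln 0.82 / 0.37 = -0.1985 / 0.37 = -0.5364
A_new/A_old = e^-0.5364 ≈ 0.5849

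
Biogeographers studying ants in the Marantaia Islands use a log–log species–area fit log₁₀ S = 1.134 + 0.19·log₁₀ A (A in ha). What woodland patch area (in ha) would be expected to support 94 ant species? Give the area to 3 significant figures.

94 = 13.61 × A^0.19  ⇒  A^0.19 = 94/13.61 = 6.904
ln A = ln(6.904) / 0.19 = 1.9322 / 0.19 = 10.1693
A = e^10.1693 ≈ 26089 ha

26100 ha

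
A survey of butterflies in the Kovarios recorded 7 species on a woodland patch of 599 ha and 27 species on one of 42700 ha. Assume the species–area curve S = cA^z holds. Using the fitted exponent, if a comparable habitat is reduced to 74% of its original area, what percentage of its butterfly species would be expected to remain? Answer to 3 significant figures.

z = ln(27/7) / ln(42700/599) = 1.3499 / 4.2667 = 0.3164
S_new/S_old = (A_new/A_old)^z = 0.74^0.3164 = exp(0.3164 × -0.3011) = 0.9091

90.9%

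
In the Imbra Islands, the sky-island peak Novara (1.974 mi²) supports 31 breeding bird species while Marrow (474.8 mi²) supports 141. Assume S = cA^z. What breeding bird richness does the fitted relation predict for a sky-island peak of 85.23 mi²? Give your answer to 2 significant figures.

z = ln(141/31) / ln(474.8/1.974) = 1.5148 / 5.4828 = 0.2763
c = 31 / 1.974^0.2763 = 31 / 1.207 = 25.69
S₃ = 25.69 × 85.23^0.2763 = 25.69 × 3.415 ≈ 87.73

88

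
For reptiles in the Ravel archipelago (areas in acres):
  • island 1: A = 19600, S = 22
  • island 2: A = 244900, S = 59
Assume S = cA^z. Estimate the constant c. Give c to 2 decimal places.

z = ln(S₂/S₁) / ln(A₂/A₁) = ln(59/22) / ln(244900/19600) = 0.9865 / 2.5253 = 0.3906
c = S₁ / A₁^z = 22 / 19600^0.3906 = 22 / 47.5 = 0.4631

0.46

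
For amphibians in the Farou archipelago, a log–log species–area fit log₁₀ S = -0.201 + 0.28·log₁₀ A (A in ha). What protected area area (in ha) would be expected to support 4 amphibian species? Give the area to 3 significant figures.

738 ha

4 = 0.6295 × A^0.28  ⇒  A^0.28 = 4/0.6295 = 6.354
ln A = ln(6.354) / 0.28 = 1.8491 / 0.28 = 6.6040
A = e^6.6040 ≈ 738 ha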